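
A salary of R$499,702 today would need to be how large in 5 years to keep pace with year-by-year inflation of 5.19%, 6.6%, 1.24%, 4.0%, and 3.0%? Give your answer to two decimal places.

Cumulative price-level factor: 1.0519 × 1.066 × 1.0124 × 1.040 × 1.030 ≈ 1.2160581992.
Multiplying R$499,702 by the price-level factor gives the future nominal sum.

R$607,666.71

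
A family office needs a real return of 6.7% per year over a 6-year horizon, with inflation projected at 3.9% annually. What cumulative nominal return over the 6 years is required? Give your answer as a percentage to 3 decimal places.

Required annual nominal rate: (1+6.7%)(1+3.9%) − 1 = 10.8613%.
Cumulative over 6 years: (1 + 0.108613)^6 − 1 ≈ 0.85644.

85.644%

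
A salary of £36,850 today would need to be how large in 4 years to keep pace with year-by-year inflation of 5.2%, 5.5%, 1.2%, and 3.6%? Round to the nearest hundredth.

£42,879.13

Cumulative price-level factor: 1.052 × 1.055 × 1.012 × 1.036 ≈ 1.1636127395.
Multiplying £36,850 by the price-level factor gives the future nominal sum.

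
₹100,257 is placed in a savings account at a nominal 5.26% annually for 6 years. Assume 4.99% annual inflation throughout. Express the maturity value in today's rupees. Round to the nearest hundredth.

Nominal value at maturity: ₹100,257 × (1 + 5.26%)^6 ≈ ₹136,362.48.
Price-level factor over 6 years: (1 + 4.99%)^6 ≈ 1.3393300540.
Dividing the nominal maturity value by the price-level factor gives the value in today's money.

₹101,813.95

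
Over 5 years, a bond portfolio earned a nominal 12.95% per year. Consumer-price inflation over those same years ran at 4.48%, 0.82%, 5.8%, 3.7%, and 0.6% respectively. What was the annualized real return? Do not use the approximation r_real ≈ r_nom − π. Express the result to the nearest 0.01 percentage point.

9.60%

Cumulative inflation factor: 1.0448 × 1.0082 × 1.058 × 1.037 × 1.006 ≈ 1.16263.
Nominal growth factor: 1.83836. Real growth factor = 1.83836 / 1.16263 ≈ 1.58121.
Annualized: 1.58121^(1/5) − 1 ≈ 0.09597.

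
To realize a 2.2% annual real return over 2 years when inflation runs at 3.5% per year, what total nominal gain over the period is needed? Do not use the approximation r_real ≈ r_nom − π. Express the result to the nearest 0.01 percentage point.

11.89%

Required annual nominal rate: (1+2.2%)(1+3.5%) − 1 = 5.777%.
Cumulative over 2 years: (1 + 0.05777)^2 − 1 ≈ 0.11888.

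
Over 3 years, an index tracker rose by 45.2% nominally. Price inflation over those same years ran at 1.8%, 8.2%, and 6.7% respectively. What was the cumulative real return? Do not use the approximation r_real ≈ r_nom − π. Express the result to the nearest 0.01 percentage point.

Cumulative inflation factor: 1.018 × 1.082 × 1.067 ≈ 1.17527.
Nominal growth factor: 1.45200. Real growth factor = 1.45200 / 1.17527 ≈ 1.23546.
Total real return ≈ 23.5456%.

23.55%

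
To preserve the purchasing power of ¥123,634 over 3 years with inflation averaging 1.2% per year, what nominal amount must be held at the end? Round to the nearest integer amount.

¥128,138

Cumulative price-level factor: (1+1.2%)^3 = 1.036433728.
Multiplying ¥123,634 by the price-level factor gives the future nominal sum.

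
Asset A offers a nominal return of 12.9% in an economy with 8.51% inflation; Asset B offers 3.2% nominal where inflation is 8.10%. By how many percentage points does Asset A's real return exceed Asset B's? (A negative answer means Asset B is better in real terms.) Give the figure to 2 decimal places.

8.58

Asset A real return: 1.129/1.0851 − 1 = 4.046%.
Asset B real return: 1.032/1.0810 − 1 = -4.533%.
Difference: 4.046 − (-4.533) = 8.579 pp.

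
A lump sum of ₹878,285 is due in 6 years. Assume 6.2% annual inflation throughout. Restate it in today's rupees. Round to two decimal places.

₹612,193.01

Price-level factor over 6 years: (1 + 6.2%)^6 ≈ 1.4346537586.
Purchasing power today: ₹878,285 divided by that factor.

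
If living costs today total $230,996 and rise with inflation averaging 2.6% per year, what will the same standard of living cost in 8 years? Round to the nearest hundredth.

Cumulative price-level factor: (1+2.6%)^8 ≈ 1.2279449184.
Multiplying $230,996 by the price-level factor gives the future nominal sum.

$283,650.36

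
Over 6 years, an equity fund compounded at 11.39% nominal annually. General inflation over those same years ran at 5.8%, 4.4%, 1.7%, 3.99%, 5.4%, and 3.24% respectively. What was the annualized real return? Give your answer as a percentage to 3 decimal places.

Cumulative inflation factor: 1.058 × 1.044 × 1.017 × 1.0399 × 1.054 × 1.0324 ≈ 1.27112.
Nominal growth factor: 1.91019. Real growth factor = 1.91019 / 1.27112 ≈ 1.50276.
Annualized: 1.50276^(1/6) − 1 ≈ 0.07024.

7.024%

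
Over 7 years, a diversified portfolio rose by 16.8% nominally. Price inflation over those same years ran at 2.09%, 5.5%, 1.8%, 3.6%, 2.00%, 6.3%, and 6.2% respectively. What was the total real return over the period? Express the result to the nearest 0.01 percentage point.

Cumulative inflation factor: 1.0209 × 1.055 × 1.018 × 1.036 × 1.0200 × 1.063 × 1.062 ≈ 1.30798.
Nominal growth factor: 1.16800. Real growth factor = 1.16800 / 1.30798 ≈ 0.89298.
Total real return ≈ -10.7020%.

-10.70%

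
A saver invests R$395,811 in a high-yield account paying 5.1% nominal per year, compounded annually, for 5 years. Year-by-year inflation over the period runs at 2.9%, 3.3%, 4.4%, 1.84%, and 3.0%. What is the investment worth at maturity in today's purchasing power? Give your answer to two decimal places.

Nominal value at maturity: R$395,811 × (1 + 5.1%)^5 ≈ R$507,576.42.
Price-level factor over 5 years: 1.029 × 1.033 × 1.044 × 1.0184 × 1.030 ≈ 1.1640504694.
The maturity value deflated by that factor is the answer in today's purchasing power.

R$436,043.31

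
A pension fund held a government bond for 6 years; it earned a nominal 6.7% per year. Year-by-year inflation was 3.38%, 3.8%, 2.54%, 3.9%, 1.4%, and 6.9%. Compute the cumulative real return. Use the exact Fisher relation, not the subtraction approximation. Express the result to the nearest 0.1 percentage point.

19.1%

Cumulative inflation factor: 1.0338 × 1.038 × 1.0254 × 1.039 × 1.014 × 1.069 ≈ 1.23925.
Nominal growth factor: 1.47566. Real growth factor = 1.47566 / 1.23925 ≈ 1.19077.
Total real return ≈ 19.0771%.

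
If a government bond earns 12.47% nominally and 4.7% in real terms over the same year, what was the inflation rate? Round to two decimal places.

7.42%

From (1+r_nom) = (1+r_real)(1+π), we get 1+π = (1 + 12.47%)/(1 + 4.7%) = 1.1247/1.047 ≈ 1.07421.
So π ≈ 7.4212%.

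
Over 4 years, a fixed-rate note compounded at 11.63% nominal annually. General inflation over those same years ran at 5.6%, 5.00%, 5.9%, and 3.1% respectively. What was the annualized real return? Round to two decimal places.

Cumulative inflation factor: 1.056 × 1.0500 × 1.059 × 1.031 ≈ 1.21062.
Nominal growth factor: 1.55283. Real growth factor = 1.55283 / 1.21062 ≈ 1.28267.
Annualized: 1.28267^(1/4) − 1 ≈ 0.06421.

6.42%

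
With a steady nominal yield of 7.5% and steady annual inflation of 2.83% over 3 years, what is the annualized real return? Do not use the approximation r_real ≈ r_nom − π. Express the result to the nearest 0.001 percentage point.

4.541%

With constant rates the annual real return is the same each year: (1+7.5%)/(1+2.83%) − 1 = 0.04541.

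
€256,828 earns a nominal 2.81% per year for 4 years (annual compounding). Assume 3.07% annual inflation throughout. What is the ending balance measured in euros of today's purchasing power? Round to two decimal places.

€254,246.34

Nominal value at maturity: €256,828 × (1 + 2.81%)^4 ≈ €286,935.19.
Price-level factor over 4 years: (1 + 3.07%)^4 ≈ 1.1285715661.
The maturity value deflated by that factor is the answer in today's purchasing power.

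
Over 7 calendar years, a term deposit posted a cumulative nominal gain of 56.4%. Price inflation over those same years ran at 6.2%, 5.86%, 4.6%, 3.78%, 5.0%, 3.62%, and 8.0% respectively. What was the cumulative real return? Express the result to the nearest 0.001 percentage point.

Cumulative inflation factor: 1.062 × 1.0586 × 1.046 × 1.0378 × 1.050 × 1.0362 × 1.080 ≈ 1.43403.
Nominal growth factor: 1.56400. Real growth factor = 1.56400 / 1.43403 ≈ 1.09063.
Total real return ≈ 9.0632%.

9.063%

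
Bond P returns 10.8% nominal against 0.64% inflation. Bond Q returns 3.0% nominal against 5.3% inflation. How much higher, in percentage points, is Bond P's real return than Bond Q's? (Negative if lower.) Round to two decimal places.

Bond P real return: 1.108/1.0064 − 1 = 10.095%.
Bond Q real return: 1.030/1.053 − 1 = -2.184%.
Difference: 10.095 − (-2.184) = 12.279 pp.

12.28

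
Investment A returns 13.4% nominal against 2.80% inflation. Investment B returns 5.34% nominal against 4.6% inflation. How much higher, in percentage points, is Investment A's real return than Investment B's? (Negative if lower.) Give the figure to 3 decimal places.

9.604

Investment A real return: 1.134/1.0280 − 1 = 10.3113%.
Investment B real return: 1.0534/1.046 − 1 = 0.7075%.
Difference: 10.3113 − 0.7075 = 9.6038 pp.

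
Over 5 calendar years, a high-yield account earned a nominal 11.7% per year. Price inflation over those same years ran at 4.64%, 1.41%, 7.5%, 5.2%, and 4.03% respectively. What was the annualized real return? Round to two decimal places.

Cumulative inflation factor: 1.0464 × 1.0141 × 1.075 × 1.052 × 1.0403 ≈ 1.24842.
Nominal growth factor: 1.73886. Real growth factor = 1.73886 / 1.24842 ≈ 1.39285.
Annualized: 1.39285^(1/5) − 1 ≈ 0.06852.

6.85%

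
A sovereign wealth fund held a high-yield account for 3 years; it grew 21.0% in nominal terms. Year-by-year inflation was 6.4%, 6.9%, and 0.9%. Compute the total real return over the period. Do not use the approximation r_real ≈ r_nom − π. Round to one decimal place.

5.4%

Cumulative inflation factor: 1.064 × 1.069 × 1.009 ≈ 1.14765.
Nominal growth factor: 1.21000. Real growth factor = 1.21000 / 1.14765 ≈ 1.05433.
Total real return ≈ 5.4326%.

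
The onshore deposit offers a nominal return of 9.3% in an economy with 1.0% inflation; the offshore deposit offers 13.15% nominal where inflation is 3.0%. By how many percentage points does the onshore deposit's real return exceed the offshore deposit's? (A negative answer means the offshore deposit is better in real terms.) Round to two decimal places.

The onshore deposit real return: 1.093/1.010 − 1 = 8.218%.
The offshore deposit real return: 1.1315/1.030 − 1 = 9.854%.
Difference: 8.218 − 9.854 = -1.636 pp.

-1.64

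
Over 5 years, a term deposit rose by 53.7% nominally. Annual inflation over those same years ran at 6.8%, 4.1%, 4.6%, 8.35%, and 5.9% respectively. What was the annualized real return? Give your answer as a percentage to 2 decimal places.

2.87%

Cumulative inflation factor: 1.068 × 1.041 × 1.046 × 1.0835 × 1.059 ≈ 1.33438.
Nominal growth factor: 1.53700. Real growth factor = 1.53700 / 1.33438 ≈ 1.15185.
Annualized: 1.15185^(1/5) − 1 ≈ 0.02868.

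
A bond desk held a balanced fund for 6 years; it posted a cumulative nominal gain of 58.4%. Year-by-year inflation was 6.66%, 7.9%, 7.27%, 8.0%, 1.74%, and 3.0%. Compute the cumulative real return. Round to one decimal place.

Cumulative inflation factor: 1.0666 × 1.079 × 1.0727 × 1.080 × 1.0174 × 1.030 ≈ 1.39719.
Nominal growth factor: 1.58400. Real growth factor = 1.58400 / 1.39719 ≈ 1.13371.
Total real return ≈ 13.3708%.

13.4%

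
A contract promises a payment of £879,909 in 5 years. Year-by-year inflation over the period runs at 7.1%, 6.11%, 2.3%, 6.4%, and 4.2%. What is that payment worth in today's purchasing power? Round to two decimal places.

£682,663.99

Price-level factor over 5 years: 1.071 × 1.0611 × 1.023 × 1.064 × 1.042 ≈ 1.2889342557.
Purchasing power today: £879,909 divided by that factor.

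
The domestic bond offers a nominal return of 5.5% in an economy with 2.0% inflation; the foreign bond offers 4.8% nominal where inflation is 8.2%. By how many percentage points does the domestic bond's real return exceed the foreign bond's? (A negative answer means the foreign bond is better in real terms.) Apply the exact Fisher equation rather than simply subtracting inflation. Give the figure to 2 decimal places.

The domestic bond real return: 1.055/1.020 − 1 = 3.431%.
The foreign bond real return: 1.048/1.082 − 1 = -3.142%.
Difference: 3.431 − (-3.142) = 6.573 pp.

6.57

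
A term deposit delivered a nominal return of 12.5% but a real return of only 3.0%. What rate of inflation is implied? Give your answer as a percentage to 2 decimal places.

From (1+r_nom) = (1+r_real)(1+π), we get 1+π = (1 + 12.5%)/(1 + 3.0%) = 1.125/1.030 ≈ 1.09223.
So π ≈ 9.2233%.

9.22%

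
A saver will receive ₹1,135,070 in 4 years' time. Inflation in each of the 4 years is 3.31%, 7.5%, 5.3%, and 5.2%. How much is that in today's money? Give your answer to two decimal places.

₹922,630.29

Price-level factor over 4 years: 1.0331 × 1.075 × 1.053 × 1.052 ≈ 1.2302544279.
Purchasing power today: ₹1,135,070 divided by that factor.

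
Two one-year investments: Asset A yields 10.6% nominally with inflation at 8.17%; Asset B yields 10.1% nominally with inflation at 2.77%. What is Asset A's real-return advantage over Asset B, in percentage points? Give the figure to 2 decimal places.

Asset A real return: 1.106/1.0817 − 1 = 2.246%.
Asset B real return: 1.101/1.0277 − 1 = 7.132%.
Difference: 2.246 − 7.132 = -4.886 pp.

-4.89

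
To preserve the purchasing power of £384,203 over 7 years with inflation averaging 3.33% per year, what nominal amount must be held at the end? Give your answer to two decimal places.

Cumulative price-level factor: (1+3.33%)^7 ≈ 1.2577230081.
Multiplying £384,203 by the price-level factor gives the future nominal sum.

£483,220.95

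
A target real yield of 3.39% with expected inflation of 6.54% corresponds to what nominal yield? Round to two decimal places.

10.15%

By the Fisher equation, 1 + r_nom = (1 + 3.39%)(1 + 6.54%) = 1.0339 × 1.0654 = 1.10151706.
So r_nom = 10.151706%.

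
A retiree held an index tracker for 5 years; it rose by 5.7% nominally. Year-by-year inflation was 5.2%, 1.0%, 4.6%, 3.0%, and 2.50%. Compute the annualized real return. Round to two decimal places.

Cumulative inflation factor: 1.052 × 1.010 × 1.046 × 1.030 × 1.0250 ≈ 1.17336.
Nominal growth factor: 1.05700. Real growth factor = 1.05700 / 1.17336 ≈ 0.90083.
Annualized: 0.90083^(1/5) − 1 ≈ -0.02067.

-2.07%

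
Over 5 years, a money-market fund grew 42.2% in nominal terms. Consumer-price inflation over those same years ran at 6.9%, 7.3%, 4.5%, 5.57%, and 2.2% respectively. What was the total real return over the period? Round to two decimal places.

Cumulative inflation factor: 1.069 × 1.073 × 1.045 × 1.0557 × 1.022 ≈ 1.29326.
Nominal growth factor: 1.42200. Real growth factor = 1.42200 / 1.29326 ≈ 1.09955.
Total real return ≈ 9.9549%.

9.95%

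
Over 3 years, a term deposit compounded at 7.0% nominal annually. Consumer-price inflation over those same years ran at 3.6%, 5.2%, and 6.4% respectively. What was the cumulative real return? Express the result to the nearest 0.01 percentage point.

Cumulative inflation factor: 1.036 × 1.052 × 1.064 ≈ 1.15962.
Nominal growth factor: 1.22504. Real growth factor = 1.22504 / 1.15962 ≈ 1.05641.
Total real return ≈ 5.6414%.

5.64%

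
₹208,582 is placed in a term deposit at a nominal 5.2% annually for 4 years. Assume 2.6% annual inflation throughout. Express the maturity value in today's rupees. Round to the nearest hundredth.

₹230,542.15

Nominal value at maturity: ₹208,582 × (1 + 5.2%)^4 ≈ ₹255,469.93.
Price-level factor over 4 years: (1 + 2.6%)^4 ≈ 1.1081267610.
Dividing the nominal maturity value by the price-level factor gives the value in today's money.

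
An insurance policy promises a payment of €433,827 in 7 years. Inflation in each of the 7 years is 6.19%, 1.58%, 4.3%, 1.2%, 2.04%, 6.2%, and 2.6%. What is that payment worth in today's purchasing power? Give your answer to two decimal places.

Price-level factor over 7 years: 1.0619 × 1.0158 × 1.043 × 1.012 × 1.0204 × 1.062 × 1.026 ≈ 1.2658987694.
Purchasing power today: €433,827 divided by that factor.

€342,702.76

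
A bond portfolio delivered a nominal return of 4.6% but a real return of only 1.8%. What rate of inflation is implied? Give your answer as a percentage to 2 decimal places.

2.75%

From (1+r_nom) = (1+r_real)(1+π), we get 1+π = (1 + 4.6%)/(1 + 1.8%) = 1.046/1.018 ≈ 1.02750.
So π ≈ 2.7505%.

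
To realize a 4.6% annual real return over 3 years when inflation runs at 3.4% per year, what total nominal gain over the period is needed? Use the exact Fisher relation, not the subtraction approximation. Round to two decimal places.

26.52%

Required annual nominal rate: (1+4.6%)(1+3.4%) − 1 = 8.1564%.
Cumulative over 3 years: (1 + 0.081564)^3 − 1 ≈ 0.26519.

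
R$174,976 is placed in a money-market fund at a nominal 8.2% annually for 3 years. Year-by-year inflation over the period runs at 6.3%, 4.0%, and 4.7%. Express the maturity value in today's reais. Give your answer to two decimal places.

R$191,490.39

Nominal value at maturity: R$174,976 × (1 + 8.2%)^3 ≈ R$221,646.19.
Price-level factor over 3 years: 1.063 × 1.040 × 1.047 = 1.15747944.
The maturity value deflated by that factor is the answer in today's purchasing power.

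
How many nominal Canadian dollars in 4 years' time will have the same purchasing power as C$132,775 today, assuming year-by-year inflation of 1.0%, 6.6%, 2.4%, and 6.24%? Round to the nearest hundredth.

C$155,518.80

Cumulative price-level factor: 1.010 × 1.066 × 1.024 × 1.0624 ≈ 1.1712958300.
Multiplying C$132,775 by the price-level factor gives the future nominal sum.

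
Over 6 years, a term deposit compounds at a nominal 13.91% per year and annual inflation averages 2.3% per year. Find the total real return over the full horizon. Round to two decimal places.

The annual real rate is (1+13.91%)/(1+2.3%) − 1 = 11.3490%.
Compounded over 6 years: (1 + 0.113490)^6 − 1 ≈ 0.90598.

90.60%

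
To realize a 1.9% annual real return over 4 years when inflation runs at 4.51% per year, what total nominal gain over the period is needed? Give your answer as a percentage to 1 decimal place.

28.6%

Required annual nominal rate: (1+1.9%)(1+4.51%) − 1 = 6.49569%.
Cumulative over 4 years: (1 + 0.0649569)^4 − 1 ≈ 0.28626.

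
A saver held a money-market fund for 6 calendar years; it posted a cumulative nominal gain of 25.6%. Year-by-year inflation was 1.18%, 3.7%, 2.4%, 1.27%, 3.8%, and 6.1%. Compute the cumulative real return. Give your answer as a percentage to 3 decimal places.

Cumulative inflation factor: 1.0118 × 1.037 × 1.024 × 1.0127 × 1.038 × 1.061 ≈ 1.19830.
Nominal growth factor: 1.25600. Real growth factor = 1.25600 / 1.19830 ≈ 1.04815.
Total real return ≈ 4.8148%.

4.815%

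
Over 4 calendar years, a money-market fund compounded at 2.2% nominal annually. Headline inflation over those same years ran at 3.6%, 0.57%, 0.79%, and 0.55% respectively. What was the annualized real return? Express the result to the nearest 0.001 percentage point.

0.819%

Cumulative inflation factor: 1.036 × 1.0057 × 1.0079 × 1.0055 ≈ 1.05591.
Nominal growth factor: 1.09095. Real growth factor = 1.09095 / 1.05591 ≈ 1.03318.
Annualized: 1.03318^(1/4) − 1 ≈ 0.00819.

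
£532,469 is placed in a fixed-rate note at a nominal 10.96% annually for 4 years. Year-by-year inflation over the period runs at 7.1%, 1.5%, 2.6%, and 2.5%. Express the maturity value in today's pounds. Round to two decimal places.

£706,046.63

Nominal value at maturity: £532,469 × (1 + 10.96%)^4 ≈ £807,160.91.
Price-level factor over 4 years: 1.071 × 1.015 × 1.026 × 1.025 ≈ 1.1432119073.
The maturity value deflated by that factor is the answer in today's purchasing power.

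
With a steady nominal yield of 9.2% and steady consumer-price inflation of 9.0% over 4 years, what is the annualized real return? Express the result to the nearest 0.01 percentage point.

With constant rates the annual real return is the same each year: (1+9.2%)/(1+9.0%) − 1 = 0.00183.

0.18%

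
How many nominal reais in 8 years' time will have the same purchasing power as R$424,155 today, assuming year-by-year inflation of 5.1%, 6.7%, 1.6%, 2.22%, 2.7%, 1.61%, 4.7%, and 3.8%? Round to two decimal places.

Cumulative price-level factor: 1.051 × 1.067 × 1.016 × 1.0222 × 1.027 × 1.0161 × 1.047 × 1.038 ≈ 1.3208322070.
The nominal amount required is R$424,155 scaled up by that factor.

R$560,237.58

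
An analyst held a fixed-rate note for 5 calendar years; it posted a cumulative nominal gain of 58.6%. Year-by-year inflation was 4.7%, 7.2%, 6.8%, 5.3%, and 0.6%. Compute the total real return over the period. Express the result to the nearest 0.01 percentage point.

Cumulative inflation factor: 1.047 × 1.072 × 1.068 × 1.053 × 1.006 ≈ 1.26981.
Nominal growth factor: 1.58600. Real growth factor = 1.58600 / 1.26981 ≈ 1.24900.
Total real return ≈ 24.9005%.

24.90%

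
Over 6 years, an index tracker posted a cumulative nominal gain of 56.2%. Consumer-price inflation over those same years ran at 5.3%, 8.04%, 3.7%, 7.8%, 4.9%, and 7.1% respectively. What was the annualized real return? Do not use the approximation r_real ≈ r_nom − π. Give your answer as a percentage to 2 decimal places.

1.50%

Cumulative inflation factor: 1.053 × 1.0804 × 1.037 × 1.078 × 1.049 × 1.071 ≈ 1.42881.
Nominal growth factor: 1.56200. Real growth factor = 1.56200 / 1.42881 ≈ 1.09322.
Annualized: 1.09322^(1/6) − 1 ≈ 0.01496.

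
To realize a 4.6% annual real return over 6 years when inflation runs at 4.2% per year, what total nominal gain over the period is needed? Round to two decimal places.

67.65%

Required annual nominal rate: (1+4.6%)(1+4.2%) − 1 = 8.9932%.
Cumulative over 6 years: (1 + 0.089932)^6 − 1 ≈ 0.67647.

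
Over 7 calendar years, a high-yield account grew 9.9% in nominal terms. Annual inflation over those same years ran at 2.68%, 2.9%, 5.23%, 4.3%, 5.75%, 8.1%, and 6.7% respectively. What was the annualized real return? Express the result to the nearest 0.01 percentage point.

Cumulative inflation factor: 1.0268 × 1.029 × 1.0523 × 1.043 × 1.0575 × 1.081 × 1.067 ≈ 1.41448.
Nominal growth factor: 1.09900. Real growth factor = 1.09900 / 1.41448 ≈ 0.77697.
Annualized: 0.77697^(1/7) − 1 ≈ -0.03541.

-3.54%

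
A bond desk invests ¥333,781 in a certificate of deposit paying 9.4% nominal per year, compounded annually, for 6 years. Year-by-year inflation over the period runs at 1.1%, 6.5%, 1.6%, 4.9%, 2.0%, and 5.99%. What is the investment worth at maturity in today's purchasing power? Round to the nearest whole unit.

Nominal value at maturity: ¥333,781 × (1 + 9.4%)^6 ≈ ¥572,223.
Price-level factor over 6 years: 1.011 × 1.065 × 1.016 × 1.049 × 1.020 × 1.0599 ≈ 1.2406092742.
The maturity value deflated by that factor is the answer in today's purchasing power.

¥461,244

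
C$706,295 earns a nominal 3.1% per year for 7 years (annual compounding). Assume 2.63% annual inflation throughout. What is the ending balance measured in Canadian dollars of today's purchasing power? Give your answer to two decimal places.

Nominal value at maturity: C$706,295 × (1 + 3.1%)^7 ≈ C$874,574.46.
Price-level factor over 7 years: (1 + 2.63%)^7 ≈ 1.1992792024.
The maturity value deflated by that factor is the answer in today's purchasing power.

C$729,250.08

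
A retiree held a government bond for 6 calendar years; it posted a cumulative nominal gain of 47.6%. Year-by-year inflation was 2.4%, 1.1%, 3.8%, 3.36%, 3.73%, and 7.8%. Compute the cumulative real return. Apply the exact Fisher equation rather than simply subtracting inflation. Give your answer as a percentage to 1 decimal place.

18.8%

Cumulative inflation factor: 1.024 × 1.011 × 1.038 × 1.0336 × 1.0373 × 1.078 ≈ 1.24201.
Nominal growth factor: 1.47600. Real growth factor = 1.47600 / 1.24201 ≈ 1.18840.
Total real return ≈ 18.8399%.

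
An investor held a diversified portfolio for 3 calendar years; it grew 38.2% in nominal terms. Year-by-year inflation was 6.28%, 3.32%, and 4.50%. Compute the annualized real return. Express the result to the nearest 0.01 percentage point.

Cumulative inflation factor: 1.0628 × 1.0332 × 1.0450 ≈ 1.14750.
Nominal growth factor: 1.38200. Real growth factor = 1.38200 / 1.14750 ≈ 1.20436.
Annualized: 1.20436^(1/3) − 1 ≈ 0.06394.

6.39%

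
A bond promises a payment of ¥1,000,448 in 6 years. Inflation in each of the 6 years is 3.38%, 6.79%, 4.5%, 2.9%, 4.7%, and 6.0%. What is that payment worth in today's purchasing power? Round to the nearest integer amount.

Price-level factor over 6 years: 1.0338 × 1.0679 × 1.045 × 1.029 × 1.047 × 1.060 ≈ 1.3175021315.
Purchasing power today: ¥1,000,448 divided by that factor.

¥759,352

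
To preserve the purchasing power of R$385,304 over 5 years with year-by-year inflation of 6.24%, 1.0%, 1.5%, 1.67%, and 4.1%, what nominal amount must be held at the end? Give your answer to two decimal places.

Cumulative price-level factor: 1.0624 × 1.010 × 1.015 × 1.0167 × 1.041 ≈ 1.1527072671.
Multiplying R$385,304 by the price-level factor gives the future nominal sum.

R$444,142.72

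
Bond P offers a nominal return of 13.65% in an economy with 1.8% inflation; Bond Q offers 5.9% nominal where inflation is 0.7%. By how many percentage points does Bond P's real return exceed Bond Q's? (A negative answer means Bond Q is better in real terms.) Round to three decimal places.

6.477

Bond P real return: 1.1365/1.018 − 1 = 11.6405%.
Bond Q real return: 1.059/1.007 − 1 = 5.1639%.
Difference: 11.6405 − 5.1639 = 6.4766 pp.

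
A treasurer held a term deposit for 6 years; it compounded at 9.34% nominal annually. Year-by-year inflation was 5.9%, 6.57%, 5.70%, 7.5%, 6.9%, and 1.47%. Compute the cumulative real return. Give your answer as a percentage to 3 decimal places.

22.841%

Cumulative inflation factor: 1.059 × 1.0657 × 1.0570 × 1.075 × 1.069 × 1.0147 ≈ 1.39101.
Nominal growth factor: 1.70873. Real growth factor = 1.70873 / 1.39101 ≈ 1.22841.
Total real return ≈ 22.8414%.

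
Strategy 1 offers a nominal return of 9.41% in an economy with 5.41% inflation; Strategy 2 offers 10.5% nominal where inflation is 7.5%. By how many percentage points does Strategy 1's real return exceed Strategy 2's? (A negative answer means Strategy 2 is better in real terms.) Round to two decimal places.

Strategy 1 real return: 1.0941/1.0541 − 1 = 3.795%.
Strategy 2 real return: 1.105/1.075 − 1 = 2.791%.
Difference: 3.795 − 2.791 = 1.004 pp.

1.00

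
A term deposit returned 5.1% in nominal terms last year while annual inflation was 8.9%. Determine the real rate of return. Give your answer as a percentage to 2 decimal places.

Real return via the Fisher equation: (1 + 5.1%)/(1 + 8.9%) − 1 = 1.051/1.089 − 1 ≈ -0.03489.

-3.49%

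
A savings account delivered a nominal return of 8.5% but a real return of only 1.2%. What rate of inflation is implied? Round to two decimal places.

7.21%

From (1+r_nom) = (1+r_real)(1+π), we get 1+π = (1 + 8.5%)/(1 + 1.2%) = 1.085/1.012 ≈ 1.07213.
So π ≈ 7.2134%.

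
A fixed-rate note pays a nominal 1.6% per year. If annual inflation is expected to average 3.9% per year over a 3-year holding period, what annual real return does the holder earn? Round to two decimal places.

-2.21%

With constant rates the annual real return is the same each year: (1+1.6%)/(1+3.9%) − 1 = -0.02214.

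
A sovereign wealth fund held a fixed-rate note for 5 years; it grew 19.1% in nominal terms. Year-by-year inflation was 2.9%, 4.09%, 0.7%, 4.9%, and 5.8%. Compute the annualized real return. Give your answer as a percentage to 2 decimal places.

-0.10%

Cumulative inflation factor: 1.029 × 1.0409 × 1.007 × 1.049 × 1.058 ≈ 1.19706.
Nominal growth factor: 1.19100. Real growth factor = 1.19100 / 1.19706 ≈ 0.99494.
Annualized: 0.99494^(1/5) − 1 ≈ -0.00101.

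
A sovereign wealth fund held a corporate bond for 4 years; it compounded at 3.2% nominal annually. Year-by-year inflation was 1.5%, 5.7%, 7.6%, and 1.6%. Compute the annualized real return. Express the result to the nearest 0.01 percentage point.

Cumulative inflation factor: 1.015 × 1.057 × 1.076 × 1.016 ≈ 1.17286.
Nominal growth factor: 1.13428. Real growth factor = 1.13428 / 1.17286 ≈ 0.96710.
Annualized: 0.96710^(1/4) − 1 ≈ -0.00833.

-0.83%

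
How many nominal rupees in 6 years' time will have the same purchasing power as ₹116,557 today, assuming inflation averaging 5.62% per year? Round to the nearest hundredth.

Cumulative price-level factor: (1+5.62%)^6 ≈ 1.3882797180.
Multiplying ₹116,557 by the price-level factor gives the future nominal sum.

₹161,813.72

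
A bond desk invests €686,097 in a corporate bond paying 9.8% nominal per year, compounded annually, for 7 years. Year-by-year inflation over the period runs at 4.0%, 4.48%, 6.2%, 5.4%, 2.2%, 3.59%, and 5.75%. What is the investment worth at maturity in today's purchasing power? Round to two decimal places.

€969,440.51

Nominal value at maturity: €686,097 × (1 + 9.8%)^7 ≈ €1,320,085.01.
Price-level factor over 7 years: 1.040 × 1.0448 × 1.062 × 1.054 × 1.022 × 1.0359 × 1.0575 ≈ 1.3616977999.
Dividing the nominal maturity value by the price-level factor gives the value in today's money.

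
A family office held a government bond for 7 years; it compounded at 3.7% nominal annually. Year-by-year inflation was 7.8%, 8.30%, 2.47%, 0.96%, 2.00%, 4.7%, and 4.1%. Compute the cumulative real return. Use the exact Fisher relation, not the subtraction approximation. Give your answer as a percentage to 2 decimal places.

Cumulative inflation factor: 1.078 × 1.0830 × 1.0247 × 1.0096 × 1.0200 × 1.047 × 1.041 ≈ 1.34274.
Nominal growth factor: 1.28959. Real growth factor = 1.28959 / 1.34274 ≈ 0.96042.
Total real return ≈ -3.9582%.

-3.96%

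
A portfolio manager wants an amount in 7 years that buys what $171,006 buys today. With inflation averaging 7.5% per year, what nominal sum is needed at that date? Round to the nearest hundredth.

$283,707.36

Cumulative price-level factor: (1+7.5%)^7 ≈ 1.6590491401.
The nominal amount required is $171,006 scaled up by that factor.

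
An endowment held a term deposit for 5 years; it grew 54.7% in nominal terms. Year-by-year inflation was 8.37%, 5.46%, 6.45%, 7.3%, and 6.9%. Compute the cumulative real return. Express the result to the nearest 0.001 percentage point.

Cumulative inflation factor: 1.0837 × 1.0546 × 1.0645 × 1.073 × 1.069 ≈ 1.39547.
Nominal growth factor: 1.54700. Real growth factor = 1.54700 / 1.39547 ≈ 1.10859.
Total real return ≈ 10.8589%.

10.859%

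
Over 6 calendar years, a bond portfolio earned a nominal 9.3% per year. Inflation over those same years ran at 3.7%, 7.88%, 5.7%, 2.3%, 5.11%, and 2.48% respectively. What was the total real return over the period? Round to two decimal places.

Cumulative inflation factor: 1.037 × 1.0788 × 1.057 × 1.023 × 1.0511 × 1.0248 ≈ 1.30303.
Nominal growth factor: 1.70499. Real growth factor = 1.70499 / 1.30303 ≈ 1.30848.
Total real return ≈ 30.8481%.

30.85%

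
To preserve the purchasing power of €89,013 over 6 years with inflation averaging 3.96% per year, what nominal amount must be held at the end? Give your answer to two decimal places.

Cumulative price-level factor: (1+3.96%)^6 ≈ 1.2624018578.
The nominal amount required is €89,013 scaled up by that factor.

€112,370.18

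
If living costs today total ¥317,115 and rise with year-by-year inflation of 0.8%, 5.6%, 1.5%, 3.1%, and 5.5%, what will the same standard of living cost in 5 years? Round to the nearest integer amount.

Cumulative price-level factor: 1.008 × 1.056 × 1.015 × 1.031 × 1.055 ≈ 1.1751724930.
The nominal amount required is ¥317,115 scaled up by that factor.

¥372,665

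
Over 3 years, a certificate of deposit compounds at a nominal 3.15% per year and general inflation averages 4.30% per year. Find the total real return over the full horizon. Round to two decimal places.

The annual real rate is (1+3.15%)/(1+4.30%) − 1 = -1.1026%.
Compounded over 3 years: (1 + -0.011026)^3 − 1 ≈ -0.03271.

-3.27%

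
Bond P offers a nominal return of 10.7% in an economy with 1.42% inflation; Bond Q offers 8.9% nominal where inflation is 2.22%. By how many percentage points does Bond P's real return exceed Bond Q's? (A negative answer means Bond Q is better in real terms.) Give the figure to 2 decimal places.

Bond P real return: 1.107/1.0142 − 1 = 9.150%.
Bond Q real return: 1.089/1.0222 − 1 = 6.535%.
Difference: 9.150 − 6.535 = 2.615 pp.

2.62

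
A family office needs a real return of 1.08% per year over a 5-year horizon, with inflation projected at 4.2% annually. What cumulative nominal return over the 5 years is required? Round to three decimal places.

Required annual nominal rate: (1+1.08%)(1+4.2%) − 1 = 5.32536%.
Cumulative over 5 years: (1 + 0.0532536)^5 − 1 ≈ 0.29618.

29.618%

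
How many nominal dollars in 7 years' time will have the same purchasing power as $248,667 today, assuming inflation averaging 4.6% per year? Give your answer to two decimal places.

Cumulative price-level factor: (1+4.6%)^7 ≈ 1.3700038629.
The nominal amount required is $248,667 scaled up by that factor.

$340,674.75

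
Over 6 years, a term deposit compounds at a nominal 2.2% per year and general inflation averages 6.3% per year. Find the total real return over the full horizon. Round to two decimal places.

-21.02%

The annual real rate is (1+2.2%)/(1+6.3%) − 1 = -3.8570%.
Compounded over 6 years: (1 + -0.038570)^6 − 1 ≈ -0.21022.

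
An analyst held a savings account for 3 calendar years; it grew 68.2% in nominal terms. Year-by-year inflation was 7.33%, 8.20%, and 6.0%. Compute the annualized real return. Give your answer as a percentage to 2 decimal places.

Cumulative inflation factor: 1.0733 × 1.0820 × 1.060 ≈ 1.23099.
Nominal growth factor: 1.68200. Real growth factor = 1.68200 / 1.23099 ≈ 1.36638.
Annualized: 1.36638^(1/3) − 1 ≈ 0.10966.

10.97%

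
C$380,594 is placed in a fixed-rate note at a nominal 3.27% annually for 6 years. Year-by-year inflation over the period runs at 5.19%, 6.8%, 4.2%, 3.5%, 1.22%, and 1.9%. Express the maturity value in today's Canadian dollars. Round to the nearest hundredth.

C$369,413.45

Nominal value at maturity: C$380,594 × (1 + 3.27%)^6 ≈ C$461,643.79.
Price-level factor over 6 years: 1.0519 × 1.068 × 1.042 × 1.035 × 1.0122 × 1.019 ≈ 1.2496669770.
The maturity value deflated by that factor is the answer in today's purchasing power.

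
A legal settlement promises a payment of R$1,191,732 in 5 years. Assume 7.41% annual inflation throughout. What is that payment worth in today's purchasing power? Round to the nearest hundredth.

R$833,594.84

Price-level factor over 5 years: (1 + 7.41%)^5 ≈ 1.4296297692.
Purchasing power today: R$1,191,732 divided by that factor.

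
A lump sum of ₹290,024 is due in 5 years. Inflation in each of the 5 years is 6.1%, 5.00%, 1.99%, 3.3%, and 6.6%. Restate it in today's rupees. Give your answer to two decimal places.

₹231,800.38

Price-level factor over 5 years: 1.061 × 1.0500 × 1.0199 × 1.033 × 1.066 ≈ 1.2511800212.
Purchasing power today: ₹290,024 divided by that factor.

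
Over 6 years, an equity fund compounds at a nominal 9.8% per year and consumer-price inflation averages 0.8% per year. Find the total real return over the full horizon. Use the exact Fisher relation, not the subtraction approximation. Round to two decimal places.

67.05%

The annual real rate is (1+9.8%)/(1+0.8%) − 1 = 8.9286%.
Compounded over 6 years: (1 + 0.089286)^6 − 1 ≈ 0.67052.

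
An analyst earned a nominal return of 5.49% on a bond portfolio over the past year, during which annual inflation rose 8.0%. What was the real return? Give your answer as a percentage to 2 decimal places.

Real return via the Fisher equation: (1 + 5.49%)/(1 + 8.0%) − 1 = 1.0549/1.080 − 1 ≈ -0.02324.

-2.32%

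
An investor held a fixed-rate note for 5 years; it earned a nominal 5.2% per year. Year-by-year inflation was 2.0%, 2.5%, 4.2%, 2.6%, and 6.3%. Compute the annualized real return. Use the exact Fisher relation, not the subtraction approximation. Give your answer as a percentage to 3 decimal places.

1.635%

Cumulative inflation factor: 1.020 × 1.025 × 1.042 × 1.026 × 1.063 ≈ 1.18815.
Nominal growth factor: 1.28848. Real growth factor = 1.28848 / 1.18815 ≈ 1.08444.
Annualized: 1.08444^(1/5) − 1 ≈ 0.01635.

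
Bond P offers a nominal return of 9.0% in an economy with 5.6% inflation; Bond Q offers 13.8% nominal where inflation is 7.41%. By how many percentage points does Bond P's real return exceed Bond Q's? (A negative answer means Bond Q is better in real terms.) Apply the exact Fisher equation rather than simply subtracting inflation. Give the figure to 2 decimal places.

Bond P real return: 1.090/1.056 − 1 = 3.220%.
Bond Q real return: 1.138/1.0741 − 1 = 5.949%.
Difference: 3.220 − 5.949 = -2.729 pp.

-2.73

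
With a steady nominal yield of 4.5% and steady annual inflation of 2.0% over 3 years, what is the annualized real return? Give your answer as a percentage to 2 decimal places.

With constant rates the annual real return is the same each year: (1+4.5%)/(1+2.0%) − 1 = 0.02451.

2.45%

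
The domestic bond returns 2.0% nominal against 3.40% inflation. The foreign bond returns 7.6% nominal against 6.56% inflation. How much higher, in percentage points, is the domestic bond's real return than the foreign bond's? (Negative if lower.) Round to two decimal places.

The domestic bond real return: 1.020/1.0340 − 1 = -1.354%.
The foreign bond real return: 1.076/1.0656 − 1 = 0.976%.
Difference: -1.354 − 0.976 = -2.330 pp.

-2.33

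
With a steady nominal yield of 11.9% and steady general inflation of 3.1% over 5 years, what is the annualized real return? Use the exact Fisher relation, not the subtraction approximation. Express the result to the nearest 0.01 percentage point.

With constant rates the annual real return is the same each year: (1+11.9%)/(1+3.1%) − 1 = 0.08535.

8.54%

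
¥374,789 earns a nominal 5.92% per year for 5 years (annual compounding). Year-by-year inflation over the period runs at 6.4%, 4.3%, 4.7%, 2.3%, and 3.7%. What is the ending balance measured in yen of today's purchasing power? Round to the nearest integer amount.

Nominal value at maturity: ¥374,789 × (1 + 5.92%)^5 ≈ ¥499,662.
Price-level factor over 5 years: 1.064 × 1.043 × 1.047 × 1.023 × 1.037 ≈ 1.2326137503.
The maturity value deflated by that factor is the answer in today's purchasing power.

¥405,368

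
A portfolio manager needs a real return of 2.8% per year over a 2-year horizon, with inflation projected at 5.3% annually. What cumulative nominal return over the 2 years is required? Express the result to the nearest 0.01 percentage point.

Required annual nominal rate: (1+2.8%)(1+5.3%) − 1 = 8.2484%.
Cumulative over 2 years: (1 + 0.082484)^2 − 1 ≈ 0.17177.

17.18%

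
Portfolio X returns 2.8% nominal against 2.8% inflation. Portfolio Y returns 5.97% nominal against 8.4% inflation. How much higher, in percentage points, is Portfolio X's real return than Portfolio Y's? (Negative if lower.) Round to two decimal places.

2.24

Portfolio X real return: 1.028/1.028 − 1 = 0.000%.
Portfolio Y real return: 1.0597/1.084 − 1 = -2.242%.
Difference: 0.000 − (-2.242) = 2.242 pp.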